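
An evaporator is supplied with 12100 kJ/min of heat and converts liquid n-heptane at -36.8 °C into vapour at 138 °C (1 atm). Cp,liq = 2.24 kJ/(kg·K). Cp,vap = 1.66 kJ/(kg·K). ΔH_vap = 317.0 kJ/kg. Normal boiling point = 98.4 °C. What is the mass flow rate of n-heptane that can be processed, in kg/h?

Δh = 2.24×(98.4−-36.8) + 317.0 + 1.66×(138−98.4) = 685.58 kJ/kg
Q = 12100 kJ/min = 201.67 kJ/s = 726000 kJ/h
ṁ = Q/Δh = 726000 / 685.58 = 1059 kg/h

ṁ = 1060 kg/h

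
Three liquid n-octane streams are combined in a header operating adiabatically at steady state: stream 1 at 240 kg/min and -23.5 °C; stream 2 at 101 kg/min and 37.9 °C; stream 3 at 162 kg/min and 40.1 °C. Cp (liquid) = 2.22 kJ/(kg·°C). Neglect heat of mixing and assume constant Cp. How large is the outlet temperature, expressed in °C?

Adiabatic, steady state ⇒ Σ ṁᵢCp,ᵢ(T_out − Tᵢ) = 0
T_out = Σ ṁᵢCp,ᵢTᵢ / Σ ṁᵢCp,ᵢ
      = 10399 / 1116.7 = 9.3123 °C

T_out = 9.31 °C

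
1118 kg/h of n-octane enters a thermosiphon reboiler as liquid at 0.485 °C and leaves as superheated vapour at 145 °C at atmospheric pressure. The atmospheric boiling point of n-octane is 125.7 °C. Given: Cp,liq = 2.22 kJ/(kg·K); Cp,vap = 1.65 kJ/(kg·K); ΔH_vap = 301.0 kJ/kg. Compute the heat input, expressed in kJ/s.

Q = 190 kJ/s

liquid 0.485→125.7 °C: 277.98 kJ/kg
vaporisation at 125.7 °C: 301 kJ/kg
vapour 125.7→145 °C: 31.845 kJ/kg
Δh = 277.98 + 301 + 31.845 = 610.82 kJ/kg
Q = ṁ·Δh = 1118 kg/h × 610.82 kJ/kg = 682900 kJ/h
|Q| = 189.69 kW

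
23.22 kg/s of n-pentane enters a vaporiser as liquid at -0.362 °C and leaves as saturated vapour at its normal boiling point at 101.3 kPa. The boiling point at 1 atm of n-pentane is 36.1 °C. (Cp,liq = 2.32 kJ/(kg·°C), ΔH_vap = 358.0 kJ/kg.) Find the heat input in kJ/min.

Q = 617000 kJ/min

liquid -0.362→36.1 °C: 84.592 kJ/kg
vaporisation at 36.1 °C: 358 kJ/kg
Δh = 84.592 + 358 = 442.59 kJ/kg
Q = ṁ·Δh = 23.22 kg/s × 442.59 kJ/kg = 10277 kJ/s
|Q| = 10277 kW = 616620 kJ/min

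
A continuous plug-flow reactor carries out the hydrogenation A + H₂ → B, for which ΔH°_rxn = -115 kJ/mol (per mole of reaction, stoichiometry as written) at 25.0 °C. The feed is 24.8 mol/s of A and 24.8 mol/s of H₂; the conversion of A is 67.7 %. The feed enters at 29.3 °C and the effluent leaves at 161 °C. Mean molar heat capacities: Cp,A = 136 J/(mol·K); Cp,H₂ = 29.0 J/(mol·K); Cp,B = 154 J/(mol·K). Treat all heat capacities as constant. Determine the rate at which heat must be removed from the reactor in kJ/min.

Q_out = 85000 kJ/min

Extent of reaction ξ = 0.677 × 24.8 = 16.79 mol/s
Reaction term: ξ·ΔH°_rxn = 16.79 × -115 = -1930.8 kJ/s
Sensible, feed 29.3→25 °C: -17.596 kJ/s
Outlet flows (mol/s): A 8.0104, H₂ 8.0104, B 16.79
Sensible, products 25→161 °C: 531.39 kJ/s
Q = ΔH = -1417 kJ/s = -1417 kW
Heat removed = 85020 kJ/min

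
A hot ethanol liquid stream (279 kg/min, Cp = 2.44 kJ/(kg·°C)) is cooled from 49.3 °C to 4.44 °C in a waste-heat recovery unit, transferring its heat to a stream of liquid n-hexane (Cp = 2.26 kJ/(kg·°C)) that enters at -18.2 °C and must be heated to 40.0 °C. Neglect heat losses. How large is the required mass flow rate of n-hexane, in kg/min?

Heat released by hot stream: Q = 279 × 2.44 × (49.3 − 4.44) = 30539 kJ/min
Energy balance on cold side (adiabatic exchanger): Q = ṁ_c·Cp_c·(T_c,out − T_c,in)
ṁ_c = 30539 / [2.26 × (40.0 − -18.2)] = 232.18 kg/min

ṁ_c = 232 kg/min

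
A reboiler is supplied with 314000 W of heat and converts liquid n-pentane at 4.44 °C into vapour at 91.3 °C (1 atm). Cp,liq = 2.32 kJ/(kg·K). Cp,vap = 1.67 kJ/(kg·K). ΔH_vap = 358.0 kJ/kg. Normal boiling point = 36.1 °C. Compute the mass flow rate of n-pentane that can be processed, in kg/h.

ṁ = 2160 kg/h

Δh = 2.32×(36.1−4.44) + 358.0 + 1.67×(91.3−36.1) = 523.64 kJ/kg
Q = 314000 W = 314 kJ/s = 1.1304e+06 kJ/h
ṁ = Q/Δh = 1.1304e+06 / 523.64 = 2158.8 kg/h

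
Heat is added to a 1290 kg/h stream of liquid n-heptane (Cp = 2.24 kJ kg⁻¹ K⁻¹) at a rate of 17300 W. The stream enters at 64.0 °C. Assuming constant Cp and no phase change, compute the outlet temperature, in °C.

Q = 17300 W = 62280 kJ/h
ΔT = Q/(ṁ·Cp) = 62280/(1290×2.24) = 21.553 K
T_out = 64.0 + 21.553 = 85.553 °C

T_out = 85.6 °C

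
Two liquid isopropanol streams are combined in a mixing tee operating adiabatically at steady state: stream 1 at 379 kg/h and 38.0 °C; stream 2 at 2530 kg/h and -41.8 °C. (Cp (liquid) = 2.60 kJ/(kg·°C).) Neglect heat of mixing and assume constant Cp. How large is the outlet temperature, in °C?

T_out = -31.4 °C

No heat crosses the boundary, so H_out = H_in.
T_out = Σ ṁᵢCp,ᵢTᵢ / Σ ṁᵢCp,ᵢ
      = -237520 / 7563.4 = -31.403 °C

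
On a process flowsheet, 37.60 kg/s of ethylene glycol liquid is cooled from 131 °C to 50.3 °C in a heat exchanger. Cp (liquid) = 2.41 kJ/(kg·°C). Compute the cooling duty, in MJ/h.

Q = ṁ·Cp·ΔT = 37.60 × 2.41 × (50.3 − 131) = -7312.7 kJ/s
Cooling duty = 26326 MJ/h

Q_c = 26300 MJ/h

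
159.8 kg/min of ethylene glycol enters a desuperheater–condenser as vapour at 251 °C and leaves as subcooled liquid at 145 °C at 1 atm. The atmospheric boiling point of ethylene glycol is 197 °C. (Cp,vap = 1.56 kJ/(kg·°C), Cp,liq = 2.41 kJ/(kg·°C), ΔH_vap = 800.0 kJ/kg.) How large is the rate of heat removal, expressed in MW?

vapour 251→197 °C: -84.24 kJ/kg
condensation at 197 °C: -800 kJ/kg
liquid 197→145 °C: -125.32 kJ/kg
Δh = -84.24 + -800 + -125.32 = -1009.6 kJ/kg
Q = ṁ·Δh = 159.8 kg/min × -1009.6 kJ/kg = -161330 kJ/min
|Q| = 2688.8 kW = 2.6888 MW

Q_c = 2.69 MW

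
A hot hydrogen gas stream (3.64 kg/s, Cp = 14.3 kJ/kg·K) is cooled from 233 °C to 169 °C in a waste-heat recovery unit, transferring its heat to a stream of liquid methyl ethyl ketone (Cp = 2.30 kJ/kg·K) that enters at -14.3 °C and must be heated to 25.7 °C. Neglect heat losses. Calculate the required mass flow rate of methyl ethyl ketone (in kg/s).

ṁ_c = 36.2 kg/s

Heat released by hot stream: Q = 3.64 × 14.3 × (233 − 169) = 3331.3 kJ/s
Energy balance on cold side (adiabatic exchanger): Q = ṁ_c·Cp_c·(T_c,out − T_c,in)
ṁ_c = 3331.3 / [2.30 × (25.7 − -14.3)] = 36.21 kg/s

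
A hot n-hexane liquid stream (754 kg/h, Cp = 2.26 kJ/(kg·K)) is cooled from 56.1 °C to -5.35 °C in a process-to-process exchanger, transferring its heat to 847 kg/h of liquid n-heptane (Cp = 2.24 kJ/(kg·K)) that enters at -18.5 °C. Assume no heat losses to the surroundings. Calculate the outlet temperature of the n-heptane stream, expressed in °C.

T_c,out = 36.7 °C

Heat released by hot stream: Q = 754 × 2.26 × (56.1 − -5.35) = 104710 kJ/h
Energy balance on cold side (adiabatic exchanger): Q = ṁ_c·Cp_c·(T_c,out − T_c,in)
T_c,out = -18.5 + 104710/(847 × 2.24) = 36.691 °C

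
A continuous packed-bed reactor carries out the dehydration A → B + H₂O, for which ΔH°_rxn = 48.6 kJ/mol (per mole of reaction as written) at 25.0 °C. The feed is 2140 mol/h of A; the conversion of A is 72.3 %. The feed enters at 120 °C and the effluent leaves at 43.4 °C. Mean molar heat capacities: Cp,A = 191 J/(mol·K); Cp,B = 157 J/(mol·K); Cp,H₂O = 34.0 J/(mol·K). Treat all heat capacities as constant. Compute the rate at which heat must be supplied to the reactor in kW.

Q_in = 12.2 kW

Extent of reaction ξ = 0.723 × 2140 = 1547.2 mol/h
Reaction term: ξ·ΔH°_rxn = 1547.2 × 48.6 = 75195 kJ/h
Sensible, feed 120→25 °C: -38830 kJ/h
Outlet flows (mol/h): A 592.78, B 1547.2, H₂O 1547.2
Sensible, products 25→43.4 °C: 7520.8 kJ/h
Q = ΔH = 43885 kJ/h = 12.19 kW
Heat supplied = 12.19 kW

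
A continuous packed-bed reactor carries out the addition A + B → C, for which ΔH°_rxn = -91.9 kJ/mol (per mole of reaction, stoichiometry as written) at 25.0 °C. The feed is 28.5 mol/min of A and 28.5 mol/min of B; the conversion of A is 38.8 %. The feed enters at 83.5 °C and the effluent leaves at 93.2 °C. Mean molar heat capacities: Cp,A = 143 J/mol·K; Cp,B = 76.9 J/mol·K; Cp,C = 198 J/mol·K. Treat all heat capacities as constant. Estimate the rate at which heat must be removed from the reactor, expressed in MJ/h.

Extent of reaction ξ = 0.388 × 28.5 = 11.058 mol/min
Reaction term: ξ·ΔH°_rxn = 11.058 × -91.9 = -1016.2 kJ/min
Sensible, feed 83.5→25 °C: -366.63 kJ/min
Outlet flows (mol/min): A 17.442, B 17.442, C 11.058
Sensible, products 25→93.2 °C: 410.9 kJ/min
Q = ΔH = -971.95 kJ/min = -16.199 kW
Heat removed = 58.317 MJ/h

Q_out = 58.3 MJ/h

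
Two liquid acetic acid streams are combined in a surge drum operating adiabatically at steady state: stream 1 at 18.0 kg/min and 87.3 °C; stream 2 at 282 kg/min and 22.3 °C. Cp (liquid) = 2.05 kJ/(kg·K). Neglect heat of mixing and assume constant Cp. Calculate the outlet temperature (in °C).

T_out = 26.2 °C

No heat crosses the boundary, so H_out = H_in.
T_out = Σ ṁᵢCp,ᵢTᵢ / Σ ṁᵢCp,ᵢ
      = 16113 / 615 = 26.2 °C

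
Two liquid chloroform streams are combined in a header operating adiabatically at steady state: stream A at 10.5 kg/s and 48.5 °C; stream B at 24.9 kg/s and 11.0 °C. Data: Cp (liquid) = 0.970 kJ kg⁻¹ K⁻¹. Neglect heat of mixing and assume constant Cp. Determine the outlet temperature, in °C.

T_out = 22.1 °C

Adiabatic, steady state ⇒ Σ ṁᵢCp,ᵢ(T_out − Tᵢ) = 0
Σ ṁᵢCp,ᵢTᵢ = 10.5×0.970×48.5 + 24.9×0.970×11.0 = 759.66
Σ ṁᵢCp,ᵢ = 10.5×0.970 + 24.9×0.970 = 34.338
T_out = 759.66 / 34.338 = 22.123 °C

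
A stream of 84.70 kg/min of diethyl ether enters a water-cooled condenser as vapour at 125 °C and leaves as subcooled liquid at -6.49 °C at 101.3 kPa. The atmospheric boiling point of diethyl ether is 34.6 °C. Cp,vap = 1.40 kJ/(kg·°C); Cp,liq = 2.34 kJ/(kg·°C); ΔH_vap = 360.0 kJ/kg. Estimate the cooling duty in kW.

vapour 125→34.6 °C: -126.56 kJ/kg
condensation at 34.6 °C: -360 kJ/kg
liquid 34.6→-6.49 °C: -96.151 kJ/kg
Δh = -126.56 + -360 + -96.151 = -582.71 kJ/kg
Q = ṁ·Δh = 84.70 kg/min × -582.71 kJ/kg = -49356 kJ/min
|Q| = 822.59 kW

Q_c = 823 kW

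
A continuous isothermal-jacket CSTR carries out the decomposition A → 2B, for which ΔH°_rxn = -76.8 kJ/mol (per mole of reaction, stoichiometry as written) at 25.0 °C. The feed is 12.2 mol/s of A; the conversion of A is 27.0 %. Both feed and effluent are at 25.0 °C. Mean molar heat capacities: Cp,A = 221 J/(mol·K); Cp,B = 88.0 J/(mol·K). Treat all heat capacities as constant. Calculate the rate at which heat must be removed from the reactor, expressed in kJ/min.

Q_out = 15200 kJ/min

Extent of reaction ξ = 0.270 × 12.2 = 3.294 mol/s
Reaction term: ξ·ΔH°_rxn = 3.294 × -76.8 = -252.98 kJ/s
Q = ΔH = -252.98 kJ/s = -252.98 kW
Heat removed = 15179 kJ/min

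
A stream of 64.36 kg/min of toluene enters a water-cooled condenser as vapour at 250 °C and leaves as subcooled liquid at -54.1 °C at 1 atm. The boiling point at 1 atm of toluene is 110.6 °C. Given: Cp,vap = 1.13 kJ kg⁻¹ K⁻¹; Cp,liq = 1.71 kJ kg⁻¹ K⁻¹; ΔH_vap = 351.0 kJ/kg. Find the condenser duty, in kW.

vapour 250→110.6 °C: -157.52 kJ/kg
condensation at 110.6 °C: -351 kJ/kg
liquid 110.6→-54.1 °C: -281.64 kJ/kg
Δh = -157.52 + -351 + -281.64 = -790.16 kJ/kg
Q = ṁ·Δh = 64.36 kg/min × -790.16 kJ/kg = -50855 kJ/min
|Q| = 847.58 kW

Q_c = 848 kW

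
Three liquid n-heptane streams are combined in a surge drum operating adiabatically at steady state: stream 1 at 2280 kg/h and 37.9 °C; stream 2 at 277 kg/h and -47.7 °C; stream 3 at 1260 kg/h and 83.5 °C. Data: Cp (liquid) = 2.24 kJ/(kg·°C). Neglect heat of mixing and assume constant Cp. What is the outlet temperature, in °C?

T_out = 46.7 °C

No heat crosses the boundary, so H_out = H_in.
T_out = Σ ṁᵢCp,ᵢTᵢ / Σ ṁᵢCp,ᵢ
      = 399640 / 8550.1 = 46.741 °C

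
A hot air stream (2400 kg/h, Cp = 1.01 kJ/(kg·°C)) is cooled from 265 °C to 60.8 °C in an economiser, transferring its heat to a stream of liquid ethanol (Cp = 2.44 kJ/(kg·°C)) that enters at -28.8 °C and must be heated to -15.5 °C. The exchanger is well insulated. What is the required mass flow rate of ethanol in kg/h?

Heat released by hot stream: Q = 2400 × 1.01 × (265 − 60.8) = 494980 kJ/h
Energy balance on cold side (adiabatic exchanger): Q = ṁ_c·Cp_c·(T_c,out − T_c,in)
ṁ_c = 494980 / [2.44 × (-15.5 − -28.8)] = 15253 kg/h

ṁ_c = 15300 kg/h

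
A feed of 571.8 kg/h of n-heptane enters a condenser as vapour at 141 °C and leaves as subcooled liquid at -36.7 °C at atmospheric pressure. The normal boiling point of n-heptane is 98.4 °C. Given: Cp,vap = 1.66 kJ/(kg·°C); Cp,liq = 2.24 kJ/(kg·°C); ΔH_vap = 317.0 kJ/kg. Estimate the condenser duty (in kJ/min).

vapour 141→98.4 °C: -70.716 kJ/kg
condensation at 98.4 °C: -317 kJ/kg
liquid 98.4→-36.7 °C: -302.62 kJ/kg
Δh = -70.716 + -317 + -302.62 = -690.34 kJ/kg
Q = ṁ·Δh = 571.8 kg/h × -690.34 kJ/kg = -394740 kJ/h
|Q| = 109.65 kW = 6578.9 kJ/min

Q_c = 6580 kJ/min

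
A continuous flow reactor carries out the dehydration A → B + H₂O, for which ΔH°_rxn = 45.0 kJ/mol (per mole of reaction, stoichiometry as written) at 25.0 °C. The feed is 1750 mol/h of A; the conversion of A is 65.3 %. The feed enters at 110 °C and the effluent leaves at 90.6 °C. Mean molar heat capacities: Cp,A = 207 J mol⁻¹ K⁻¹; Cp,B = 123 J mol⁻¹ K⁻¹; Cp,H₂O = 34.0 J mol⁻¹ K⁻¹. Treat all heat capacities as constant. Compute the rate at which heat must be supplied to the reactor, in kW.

Extent of reaction ξ = 0.653 × 1750 = 1142.8 mol/h
Reaction term: ξ·ΔH°_rxn = 1142.8 × 45.0 = 51424 kJ/h
Sensible, feed 110→25 °C: -30791 kJ/h
Outlet flows (mol/h): A 607.25, B 1142.8, H₂O 1142.8
Sensible, products 25→90.6 °C: 20015 kJ/h
Q = ΔH = 40648 kJ/h = 11.291 kW
Heat supplied = 11.291 kW

Q_in = 11.3 kW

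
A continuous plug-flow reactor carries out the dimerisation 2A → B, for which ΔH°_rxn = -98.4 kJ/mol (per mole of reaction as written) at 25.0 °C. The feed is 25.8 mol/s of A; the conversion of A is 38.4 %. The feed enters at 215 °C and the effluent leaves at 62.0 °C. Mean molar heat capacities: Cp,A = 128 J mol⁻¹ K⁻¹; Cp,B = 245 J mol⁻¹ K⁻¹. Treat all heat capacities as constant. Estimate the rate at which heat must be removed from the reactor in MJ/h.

Q_out = 3580 MJ/h

Extent of reaction ξ = 0.384 × 25.8 / 2 = 4.9536 mol/s
Reaction term: ξ·ΔH°_rxn = 4.9536 × -98.4 = -487.43 kJ/s
Sensible, feed 215→25 °C: -627.46 kJ/s
Outlet flows (mol/s): A 15.893, B 4.9536
Sensible, products 25→62.0 °C: 120.17 kJ/s
Q = ΔH = -994.72 kJ/s = -994.72 kW
Heat removed = 3581 MJ/h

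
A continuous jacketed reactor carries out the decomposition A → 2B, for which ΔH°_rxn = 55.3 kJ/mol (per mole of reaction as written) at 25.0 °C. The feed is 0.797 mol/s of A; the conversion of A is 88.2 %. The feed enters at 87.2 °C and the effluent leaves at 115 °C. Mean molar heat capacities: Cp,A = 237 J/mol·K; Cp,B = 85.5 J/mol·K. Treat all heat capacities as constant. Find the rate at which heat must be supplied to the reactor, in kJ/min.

Extent of reaction ξ = 0.882 × 0.797 = 0.70295 mol/s
Reaction term: ξ·ΔH°_rxn = 0.70295 × 55.3 = 38.873 kJ/s
Sensible, feed 87.2→25 °C: -11.749 kJ/s
Outlet flows (mol/s): A 0.094046, B 1.4059
Sensible, products 25→115 °C: 12.824 kJ/s
Q = ΔH = 39.949 kJ/s = 39.949 kW
Heat supplied = 2396.9 kJ/min

Q_in = 2400 kJ/min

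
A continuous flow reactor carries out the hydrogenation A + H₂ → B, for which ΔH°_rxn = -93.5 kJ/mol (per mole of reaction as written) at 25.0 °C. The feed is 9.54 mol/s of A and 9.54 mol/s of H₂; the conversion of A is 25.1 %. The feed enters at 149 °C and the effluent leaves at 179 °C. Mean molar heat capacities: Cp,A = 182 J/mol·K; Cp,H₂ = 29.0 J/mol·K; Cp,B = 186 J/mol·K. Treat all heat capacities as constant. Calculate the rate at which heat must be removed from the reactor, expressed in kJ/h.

Q_out = 622000 kJ/h

Extent of reaction ξ = 0.251 × 9.54 = 2.3945 mol/s
Reaction term: ξ·ΔH°_rxn = 2.3945 × -93.5 = -223.89 kJ/s
Sensible, feed 149→25 °C: -249.6 kJ/s
Outlet flows (mol/s): A 7.1455, H₂ 7.1455, B 2.3945
Sensible, products 25→179 °C: 300.77 kJ/s
Q = ΔH = -172.72 kJ/s = -172.72 kW
Heat removed = 621790 kJ/h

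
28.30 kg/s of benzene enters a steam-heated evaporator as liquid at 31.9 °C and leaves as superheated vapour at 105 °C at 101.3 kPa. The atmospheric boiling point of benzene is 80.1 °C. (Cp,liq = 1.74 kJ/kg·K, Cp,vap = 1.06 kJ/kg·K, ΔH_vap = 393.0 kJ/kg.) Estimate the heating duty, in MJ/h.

Q = 51300 MJ/h

liquid 31.9→80.1 °C: 83.868 kJ/kg
vaporisation at 80.1 °C: 393 kJ/kg
vapour 80.1→105 °C: 26.394 kJ/kg
Δh = 83.868 + 393 + 26.394 = 503.26 kJ/kg
Q = ṁ·Δh = 28.30 kg/s × 503.26 kJ/kg = 14242 kJ/s
|Q| = 14242 kW = 51272 MJ/h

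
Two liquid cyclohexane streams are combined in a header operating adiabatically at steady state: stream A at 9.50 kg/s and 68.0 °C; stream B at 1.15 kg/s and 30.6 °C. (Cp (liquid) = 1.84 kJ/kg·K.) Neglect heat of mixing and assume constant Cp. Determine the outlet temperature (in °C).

Adiabatic, steady state ⇒ Σ ṁᵢCp,ᵢ(T_out − Tᵢ) = 0
Σ ṁᵢCp,ᵢTᵢ = 9.50×1.84×68.0 + 1.15×1.84×30.6 = 1253.4
Σ ṁᵢCp,ᵢ = 9.50×1.84 + 1.15×1.84 = 19.596
T_out = 1253.4 / 19.596 = 63.962 °C

T_out = 64.0 °C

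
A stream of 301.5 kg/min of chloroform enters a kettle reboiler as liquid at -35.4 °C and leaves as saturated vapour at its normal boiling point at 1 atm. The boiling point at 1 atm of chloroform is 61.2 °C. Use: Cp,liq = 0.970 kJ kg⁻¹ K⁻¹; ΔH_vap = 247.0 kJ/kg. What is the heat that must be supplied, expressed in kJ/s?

liquid -35.4→61.2 °C: 93.702 kJ/kg
vaporisation at 61.2 °C: 247 kJ/kg
Δh = 93.702 + 247 = 340.7 kJ/kg
Q = ṁ·Δh = 301.5 kg/min × 340.7 kJ/kg = 102720 kJ/min
|Q| = 1712 kW

Q = 1710 kJ/s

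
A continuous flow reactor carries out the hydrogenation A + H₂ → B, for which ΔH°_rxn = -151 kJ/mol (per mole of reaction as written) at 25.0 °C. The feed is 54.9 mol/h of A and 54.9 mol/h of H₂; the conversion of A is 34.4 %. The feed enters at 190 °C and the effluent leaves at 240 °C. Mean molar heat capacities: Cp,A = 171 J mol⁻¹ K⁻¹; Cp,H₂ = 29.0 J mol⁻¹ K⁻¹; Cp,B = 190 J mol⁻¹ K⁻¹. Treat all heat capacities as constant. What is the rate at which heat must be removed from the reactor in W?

Extent of reaction ξ = 0.344 × 54.9 = 18.886 mol/h
Reaction term: ξ·ΔH°_rxn = 18.886 × -151 = -2851.7 kJ/h
Sensible, feed 190→25 °C: -1811.7 kJ/h
Outlet flows (mol/h): A 36.014, H₂ 36.014, B 18.886
Sensible, products 25→240 °C: 2320.1 kJ/h
Q = ΔH = -2343.3 kJ/h = -0.65092 kW
Heat removed = 650.92 W

Q_out = 651 W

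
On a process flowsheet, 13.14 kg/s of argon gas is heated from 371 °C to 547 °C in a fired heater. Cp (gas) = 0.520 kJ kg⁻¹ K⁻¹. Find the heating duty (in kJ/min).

Q = 72200 kJ/min

Q = ṁ·Cp·ΔT = 13.14 × 0.520 × (547 − 371) = 1202.6 kJ/s
Heating duty = 72154 kJ/min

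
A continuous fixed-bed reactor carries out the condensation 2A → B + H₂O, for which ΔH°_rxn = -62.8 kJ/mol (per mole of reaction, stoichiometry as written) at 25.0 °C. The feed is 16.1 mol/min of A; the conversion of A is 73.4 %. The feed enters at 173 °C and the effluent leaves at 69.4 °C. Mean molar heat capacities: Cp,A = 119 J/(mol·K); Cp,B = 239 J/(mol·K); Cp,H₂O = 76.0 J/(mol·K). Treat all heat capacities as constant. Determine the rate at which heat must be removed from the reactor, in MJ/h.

Q_out = 33.0 MJ/h

Extent of reaction ξ = 0.734 × 16.1 / 2 = 5.9087 mol/min
Reaction term: ξ·ΔH°_rxn = 5.9087 × -62.8 = -371.07 kJ/min
Sensible, feed 173→25 °C: -283.55 kJ/min
Outlet flows (mol/min): A 4.2826, B 5.9087, H₂O 5.9087
Sensible, products 25→69.4 °C: 105.27 kJ/min
Q = ΔH = -549.35 kJ/min = -9.1559 kW
Heat removed = 32.961 MJ/h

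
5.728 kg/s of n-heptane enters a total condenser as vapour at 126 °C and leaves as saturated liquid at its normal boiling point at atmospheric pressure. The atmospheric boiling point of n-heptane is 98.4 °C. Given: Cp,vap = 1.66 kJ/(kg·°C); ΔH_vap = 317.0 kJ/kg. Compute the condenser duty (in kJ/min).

Q_c = 125000 kJ/min

vapour 126→98.4 °C: -45.816 kJ/kg
condensation at 98.4 °C: -317 kJ/kg
Δh = -45.816 + -317 = -362.82 kJ/kg
Q = ṁ·Δh = 5.728 kg/s × -362.82 kJ/kg = -2078.2 kJ/s
|Q| = 2078.2 kW = 124690 kJ/min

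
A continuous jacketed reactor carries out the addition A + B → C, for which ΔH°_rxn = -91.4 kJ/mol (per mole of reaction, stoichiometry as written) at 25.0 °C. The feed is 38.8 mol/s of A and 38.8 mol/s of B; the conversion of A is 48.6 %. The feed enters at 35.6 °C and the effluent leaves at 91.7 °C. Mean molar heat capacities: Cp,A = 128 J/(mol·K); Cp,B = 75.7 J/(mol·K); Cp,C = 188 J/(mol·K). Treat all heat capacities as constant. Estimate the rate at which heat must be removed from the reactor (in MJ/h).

Q_out = 4680 MJ/h

Extent of reaction ξ = 0.486 × 38.8 = 18.857 mol/s
Reaction term: ξ·ΔH°_rxn = 18.857 × -91.4 = -1723.5 kJ/s
Sensible, feed 35.6→25 °C: -83.778 kJ/s
Outlet flows (mol/s): A 19.943, B 19.943, C 18.857
Sensible, products 25→91.7 °C: 507.42 kJ/s
Q = ΔH = -1299.9 kJ/s = -1299.9 kW
Heat removed = 4679.5 MJ/h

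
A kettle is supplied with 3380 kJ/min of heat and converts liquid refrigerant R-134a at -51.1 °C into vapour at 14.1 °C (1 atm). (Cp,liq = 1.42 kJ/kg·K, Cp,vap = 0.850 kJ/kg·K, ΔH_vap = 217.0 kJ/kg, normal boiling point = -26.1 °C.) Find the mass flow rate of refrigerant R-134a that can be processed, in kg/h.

Δh = 1.42×(-26.1−-51.1) + 217.0 + 0.850×(14.1−-26.1) = 286.67 kJ/kg
Q = 3380 kJ/min = 56.333 kJ/s = 202800 kJ/h
ṁ = Q/Δh = 202800 / 286.67 = 707.43 kg/h

ṁ = 707 kg/h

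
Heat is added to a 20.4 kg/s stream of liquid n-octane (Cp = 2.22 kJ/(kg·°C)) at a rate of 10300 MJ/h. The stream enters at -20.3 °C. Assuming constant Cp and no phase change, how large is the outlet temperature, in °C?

Q = 10300 MJ/h = 2861.1 kJ/s
ΔT = Q/(ṁ·Cp) = 2861.1/(20.4×2.22) = 63.176 K
T_out = -20.3 + 63.176 = 42.876 °C

T_out = 42.9 °C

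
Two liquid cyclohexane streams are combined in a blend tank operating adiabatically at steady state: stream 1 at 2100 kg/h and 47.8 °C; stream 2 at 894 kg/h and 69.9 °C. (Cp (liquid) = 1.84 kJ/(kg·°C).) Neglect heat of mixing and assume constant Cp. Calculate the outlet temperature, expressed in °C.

T_out = 54.4 °C

No heat crosses the boundary, so H_out = H_in.
T_out = Σ ṁᵢCp,ᵢTᵢ / Σ ṁᵢCp,ᵢ
      = 299680 / 5509 = 54.399 °C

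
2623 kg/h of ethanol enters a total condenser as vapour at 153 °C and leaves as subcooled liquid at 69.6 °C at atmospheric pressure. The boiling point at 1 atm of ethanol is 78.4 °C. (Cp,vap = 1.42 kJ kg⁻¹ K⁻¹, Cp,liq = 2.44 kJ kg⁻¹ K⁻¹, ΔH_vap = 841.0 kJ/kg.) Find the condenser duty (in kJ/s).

vapour 153→78.4 °C: -105.93 kJ/kg
condensation at 78.4 °C: -841 kJ/kg
liquid 78.4→69.6 °C: -21.472 kJ/kg
Δh = -105.93 + -841 + -21.472 = -968.4 kJ/kg
Q = ṁ·Δh = 2623 kg/h × -968.4 kJ/kg = -2.5401e+06 kJ/h
|Q| = 705.59 kW

Q_c = 706 kJ/s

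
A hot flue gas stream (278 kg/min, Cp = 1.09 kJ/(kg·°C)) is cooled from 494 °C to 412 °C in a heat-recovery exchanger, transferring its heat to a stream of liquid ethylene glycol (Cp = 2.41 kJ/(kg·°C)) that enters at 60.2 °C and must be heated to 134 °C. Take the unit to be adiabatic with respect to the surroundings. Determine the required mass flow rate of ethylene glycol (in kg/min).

Heat released by hot stream: Q = 278 × 1.09 × (494 − 412) = 24848 kJ/min
Energy balance on cold side (adiabatic exchanger): Q = ṁ_c·Cp_c·(T_c,out − T_c,in)
ṁ_c = 24848 / [2.41 × (134 − 60.2)] = 139.7 kg/min

ṁ_c = 140 kg/min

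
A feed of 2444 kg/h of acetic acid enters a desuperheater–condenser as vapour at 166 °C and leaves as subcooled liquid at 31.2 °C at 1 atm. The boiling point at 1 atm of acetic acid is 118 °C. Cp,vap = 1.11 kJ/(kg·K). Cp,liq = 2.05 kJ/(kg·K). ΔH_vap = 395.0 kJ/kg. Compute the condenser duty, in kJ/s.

vapour 166→118 °C: -53.28 kJ/kg
condensation at 118 °C: -395 kJ/kg
liquid 118→31.2 °C: -177.94 kJ/kg
Δh = -53.28 + -395 + -177.94 = -626.22 kJ/kg
Q = ṁ·Δh = 2444 kg/h × -626.22 kJ/kg = -1.5305e+06 kJ/h
|Q| = 425.13 kW

Q_c = 425 kJ/s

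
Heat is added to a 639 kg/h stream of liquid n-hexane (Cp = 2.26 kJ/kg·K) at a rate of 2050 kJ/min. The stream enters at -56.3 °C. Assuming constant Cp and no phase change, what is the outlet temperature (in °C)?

T_out = 28.9 °C

Q = 2050 kJ/min = 123000 kJ/h
ΔT = Q/(ṁ·Cp) = 123000/(639×2.26) = 85.172 K
T_out = -56.3 + 85.172 = 28.872 °C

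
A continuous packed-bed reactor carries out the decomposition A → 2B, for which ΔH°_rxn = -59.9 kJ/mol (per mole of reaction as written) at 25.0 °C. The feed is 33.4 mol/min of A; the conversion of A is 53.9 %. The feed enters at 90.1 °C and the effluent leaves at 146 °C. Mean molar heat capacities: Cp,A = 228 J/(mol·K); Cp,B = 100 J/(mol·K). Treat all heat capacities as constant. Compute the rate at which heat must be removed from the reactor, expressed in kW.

Q_out = 11.9 kW

Extent of reaction ξ = 0.539 × 33.4 = 18.003 mol/min
Reaction term: ξ·ΔH°_rxn = 18.003 × -59.9 = -1078.4 kJ/min
Sensible, feed 90.1→25 °C: -495.75 kJ/min
Outlet flows (mol/min): A 15.397, B 36.005
Sensible, products 25→146 °C: 860.45 kJ/min
Q = ΔH = -713.66 kJ/min = -11.894 kW
Heat removed = 11.894 kW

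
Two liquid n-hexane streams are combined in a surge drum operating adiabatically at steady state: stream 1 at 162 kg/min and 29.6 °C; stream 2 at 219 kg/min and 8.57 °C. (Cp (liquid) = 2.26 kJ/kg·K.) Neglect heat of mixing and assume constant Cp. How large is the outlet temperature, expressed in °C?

Energy balance with Q = 0: Σ ṁᵢCp,ᵢ(T_out − Tᵢ) = 0
Σ ṁᵢCp,ᵢTᵢ = 162×2.26×29.6 + 219×2.26×8.57 = 15079
Σ ṁᵢCp,ᵢ = 162×2.26 + 219×2.26 = 861.06
T_out = 15079 / 861.06 = 17.512 °C

T_out = 17.5 °C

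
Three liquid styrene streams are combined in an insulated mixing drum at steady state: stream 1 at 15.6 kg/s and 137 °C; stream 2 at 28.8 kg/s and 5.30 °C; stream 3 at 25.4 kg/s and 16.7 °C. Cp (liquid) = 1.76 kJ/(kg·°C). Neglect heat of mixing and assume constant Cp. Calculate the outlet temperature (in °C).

T_out = 38.9 °C

Adiabatic, steady state ⇒ Σ ṁᵢCp,ᵢ(T_out − Tᵢ) = 0
Σ ṁᵢCp,ᵢTᵢ = 15.6×1.76×137 + 28.8×1.76×5.30 + 25.4×1.76×16.7 = 4776.7
Σ ṁᵢCp,ᵢ = 15.6×1.76 + 28.8×1.76 + 25.4×1.76 = 122.85
T_out = 4776.7 / 122.85 = 38.883 °C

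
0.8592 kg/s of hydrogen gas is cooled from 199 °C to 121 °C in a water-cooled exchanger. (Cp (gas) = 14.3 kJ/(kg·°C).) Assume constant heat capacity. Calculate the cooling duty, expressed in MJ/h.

Q_c = 3450 MJ/h

Q = ṁ·Cp·ΔT = 0.8592 × 14.3 × (121 − 199) = -958.35 kJ/s
Cooling duty = 3450.1 MJ/h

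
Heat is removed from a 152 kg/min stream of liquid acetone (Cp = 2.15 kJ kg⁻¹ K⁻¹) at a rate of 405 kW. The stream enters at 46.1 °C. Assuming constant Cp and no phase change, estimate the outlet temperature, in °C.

Q = 405 kW = 24300 kJ/min
ΔT = Q/(ṁ·Cp) = 24300/(152×2.15) = 74.357 K
T_out = 46.1 − 74.357 = -28.257 °C

T_out = -28.3 °C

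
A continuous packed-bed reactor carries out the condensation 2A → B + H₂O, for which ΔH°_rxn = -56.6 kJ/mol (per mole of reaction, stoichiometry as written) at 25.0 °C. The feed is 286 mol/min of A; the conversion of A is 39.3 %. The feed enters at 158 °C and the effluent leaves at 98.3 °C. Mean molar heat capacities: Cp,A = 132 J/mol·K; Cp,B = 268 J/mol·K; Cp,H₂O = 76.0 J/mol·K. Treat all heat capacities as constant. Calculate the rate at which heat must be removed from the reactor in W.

Q_out = 85100 W

Extent of reaction ξ = 0.393 × 286 / 2 = 56.199 mol/min
Reaction term: ξ·ΔH°_rxn = 56.199 × -56.6 = -3180.9 kJ/min
Sensible, feed 158→25 °C: -5021 kJ/min
Outlet flows (mol/min): A 173.6, B 56.199, H₂O 56.199
Sensible, products 25→98.3 °C: 3096.8 kJ/min
Q = ΔH = -5105.1 kJ/min = -85.085 kW
Heat removed = 85085 W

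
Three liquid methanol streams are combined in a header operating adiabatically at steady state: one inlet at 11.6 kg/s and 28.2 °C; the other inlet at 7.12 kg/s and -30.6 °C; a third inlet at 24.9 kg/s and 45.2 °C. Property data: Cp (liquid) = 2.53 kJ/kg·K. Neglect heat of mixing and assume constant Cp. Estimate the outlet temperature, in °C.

Energy balance with Q = 0: Σ ṁᵢCp,ᵢ(T_out − Tᵢ) = 0
T_out = Σ ṁᵢCp,ᵢTᵢ / Σ ṁᵢCp,ᵢ
      = 3123.9 / 110.36 = 28.306 °C

T_out = 28.3 °C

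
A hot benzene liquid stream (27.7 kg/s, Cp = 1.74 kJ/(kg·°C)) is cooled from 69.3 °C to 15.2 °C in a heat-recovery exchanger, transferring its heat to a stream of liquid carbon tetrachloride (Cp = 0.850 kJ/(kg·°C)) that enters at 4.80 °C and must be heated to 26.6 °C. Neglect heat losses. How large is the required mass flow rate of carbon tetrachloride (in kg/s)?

ṁ_c = 141 kg/s

Heat released by hot stream: Q = 27.7 × 1.74 × (69.3 − 15.2) = 2607.5 kJ/s
Energy balance on cold side (adiabatic exchanger): Q = ṁ_c·Cp_c·(T_c,out − T_c,in)
ṁ_c = 2607.5 / [0.850 × (26.6 − 4.80)] = 140.72 kg/s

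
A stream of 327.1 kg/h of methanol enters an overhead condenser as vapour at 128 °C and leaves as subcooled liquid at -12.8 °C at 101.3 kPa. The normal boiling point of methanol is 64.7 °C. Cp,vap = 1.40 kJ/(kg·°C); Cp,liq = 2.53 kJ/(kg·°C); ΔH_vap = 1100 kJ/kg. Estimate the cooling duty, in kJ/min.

Q_c = 7550 kJ/min

vapour 128→64.7 °C: -88.62 kJ/kg
condensation at 64.7 °C: -1100 kJ/kg
liquid 64.7→-12.8 °C: -196.07 kJ/kg
Δh = -88.62 + -1100 + -196.07 = -1384.7 kJ/kg
Q = ṁ·Δh = 327.1 kg/h × -1384.7 kJ/kg = -452930 kJ/h
|Q| = 125.81 kW = 7548.9 kJ/min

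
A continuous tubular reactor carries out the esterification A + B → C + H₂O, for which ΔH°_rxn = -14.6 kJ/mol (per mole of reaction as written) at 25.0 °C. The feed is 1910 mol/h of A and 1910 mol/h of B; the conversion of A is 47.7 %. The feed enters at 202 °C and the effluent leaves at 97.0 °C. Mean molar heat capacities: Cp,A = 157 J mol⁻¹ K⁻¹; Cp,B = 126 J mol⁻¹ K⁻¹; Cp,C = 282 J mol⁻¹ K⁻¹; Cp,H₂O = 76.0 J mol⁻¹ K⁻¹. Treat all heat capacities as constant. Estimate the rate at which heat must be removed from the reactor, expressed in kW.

Q_out = 18.1 kW

Extent of reaction ξ = 0.477 × 1910 = 911.07 mol/h
Reaction term: ξ·ΔH°_rxn = 911.07 × -14.6 = -13302 kJ/h
Sensible, feed 202→25 °C: -95674 kJ/h
Outlet flows (mol/h): A 998.93, B 998.93, C 911.07, H₂O 911.07
Sensible, products 25→97.0 °C: 43838 kJ/h
Q = ΔH = -65137 kJ/h = -18.094 kW
Heat removed = 18.094 kW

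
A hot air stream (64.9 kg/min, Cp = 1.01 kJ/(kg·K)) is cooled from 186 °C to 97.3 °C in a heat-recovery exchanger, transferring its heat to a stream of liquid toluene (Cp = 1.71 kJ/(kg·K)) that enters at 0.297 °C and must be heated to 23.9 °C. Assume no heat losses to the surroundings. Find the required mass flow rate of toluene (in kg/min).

Heat released by hot stream: Q = 64.9 × 1.01 × (186 − 97.3) = 5814.2 kJ/min
Energy balance on cold side (adiabatic exchanger): Q = ṁ_c·Cp_c·(T_c,out − T_c,in)
ṁ_c = 5814.2 / [1.71 × (23.9 − 0.297)] = 144.05 kg/min

ṁ_c = 144 kg/min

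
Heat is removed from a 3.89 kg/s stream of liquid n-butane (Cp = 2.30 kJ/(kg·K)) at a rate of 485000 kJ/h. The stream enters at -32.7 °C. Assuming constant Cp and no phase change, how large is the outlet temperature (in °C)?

Q = 485000 kJ/h = 134.72 kJ/s
ΔT = Q/(ṁ·Cp) = 134.72/(3.89×2.30) = 15.058 K
T_out = -32.7 − 15.058 = -47.758 °C

T_out = -47.8 °C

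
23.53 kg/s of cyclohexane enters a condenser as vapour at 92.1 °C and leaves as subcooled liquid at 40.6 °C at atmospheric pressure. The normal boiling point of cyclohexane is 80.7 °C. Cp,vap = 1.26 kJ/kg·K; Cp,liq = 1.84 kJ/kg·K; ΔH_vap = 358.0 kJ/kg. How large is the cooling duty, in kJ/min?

Q_c = 630000 kJ/min

vapour 92.1→80.7 °C: -14.364 kJ/kg
condensation at 80.7 °C: -358 kJ/kg
liquid 80.7→40.6 °C: -73.784 kJ/kg
Δh = -14.364 + -358 + -73.784 = -446.15 kJ/kg
Q = ṁ·Δh = 23.53 kg/s × -446.15 kJ/kg = -10498 kJ/s
|Q| = 10498 kW = 629870 kJ/min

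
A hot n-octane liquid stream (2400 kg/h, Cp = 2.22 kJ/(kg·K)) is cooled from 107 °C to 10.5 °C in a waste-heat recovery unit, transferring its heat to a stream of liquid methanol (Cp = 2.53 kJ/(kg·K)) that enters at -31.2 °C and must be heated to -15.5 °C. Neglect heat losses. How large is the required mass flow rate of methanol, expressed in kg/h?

Heat released by hot stream: Q = 2400 × 2.22 × (107 − 10.5) = 514150 kJ/h
Energy balance on cold side (adiabatic exchanger): Q = ṁ_c·Cp_c·(T_c,out − T_c,in)
ṁ_c = 514150 / [2.53 × (-15.5 − -31.2)] = 12944 kg/h

ṁ_c = 12900 kg/h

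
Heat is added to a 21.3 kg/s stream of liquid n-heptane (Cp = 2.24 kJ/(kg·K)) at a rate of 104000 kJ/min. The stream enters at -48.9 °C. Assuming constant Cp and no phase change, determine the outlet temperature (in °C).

Q = 104000 kJ/min = 1733.3 kJ/s
ΔT = Q/(ṁ·Cp) = 1733.3/(21.3×2.24) = 36.329 K
T_out = -48.9 + 36.329 = -12.571 °C

T_out = -12.6 °C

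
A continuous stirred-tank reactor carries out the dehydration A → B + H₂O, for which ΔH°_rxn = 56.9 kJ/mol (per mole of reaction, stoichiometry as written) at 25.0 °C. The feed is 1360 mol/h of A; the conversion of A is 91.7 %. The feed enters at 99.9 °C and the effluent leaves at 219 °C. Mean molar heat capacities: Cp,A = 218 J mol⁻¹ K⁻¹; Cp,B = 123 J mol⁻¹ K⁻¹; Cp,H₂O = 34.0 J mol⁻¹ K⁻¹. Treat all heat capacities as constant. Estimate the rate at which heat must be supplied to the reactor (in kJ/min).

Extent of reaction ξ = 0.917 × 1360 = 1247.1 mol/h
Reaction term: ξ·ΔH°_rxn = 1247.1 × 56.9 = 70961 kJ/h
Sensible, feed 99.9→25 °C: -22206 kJ/h
Outlet flows (mol/h): A 112.88, B 1247.1, H₂O 1247.1
Sensible, products 25→219 °C: 42759 kJ/h
Q = ΔH = 91513 kJ/h = 25.42 kW
Heat supplied = 1525.2 kJ/min

Q_in = 1530 kJ/min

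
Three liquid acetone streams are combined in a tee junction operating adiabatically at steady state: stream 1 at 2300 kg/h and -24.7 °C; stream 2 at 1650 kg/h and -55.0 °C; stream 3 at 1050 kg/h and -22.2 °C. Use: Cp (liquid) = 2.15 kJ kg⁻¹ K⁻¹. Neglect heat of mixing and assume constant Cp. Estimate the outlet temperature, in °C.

T_out = -34.2 °C

No heat crosses the boundary, so H_out = H_in.
T_out = Σ ṁᵢCp,ᵢTᵢ / Σ ṁᵢCp,ᵢ
      = -367370 / 10750 = -34.174 °C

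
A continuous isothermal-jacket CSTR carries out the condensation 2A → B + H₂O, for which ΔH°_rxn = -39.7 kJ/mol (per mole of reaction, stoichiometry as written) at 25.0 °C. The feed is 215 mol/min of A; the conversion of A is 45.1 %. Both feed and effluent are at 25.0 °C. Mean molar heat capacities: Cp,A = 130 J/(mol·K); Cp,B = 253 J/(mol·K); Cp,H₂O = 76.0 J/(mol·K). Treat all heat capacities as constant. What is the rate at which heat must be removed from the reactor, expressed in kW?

Extent of reaction ξ = 0.451 × 215 / 2 = 48.483 mol/min
Reaction term: ξ·ΔH°_rxn = 48.483 × -39.7 = -1924.8 kJ/min
Q = ΔH = -1924.8 kJ/min = -32.079 kW
Heat removed = 32.079 kW

Q_out = 32.1 kW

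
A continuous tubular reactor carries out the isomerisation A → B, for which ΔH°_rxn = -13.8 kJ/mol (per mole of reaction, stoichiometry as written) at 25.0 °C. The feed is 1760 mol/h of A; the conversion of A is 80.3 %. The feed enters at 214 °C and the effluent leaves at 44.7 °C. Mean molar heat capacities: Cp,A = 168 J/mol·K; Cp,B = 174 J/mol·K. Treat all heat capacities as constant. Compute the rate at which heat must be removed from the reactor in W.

Q_out = 19300 W

Extent of reaction ξ = 0.803 × 1760 = 1413.3 mol/h
Reaction term: ξ·ΔH°_rxn = 1413.3 × -13.8 = -19503 kJ/h
Sensible, feed 214→25 °C: -55884 kJ/h
Outlet flows (mol/h): A 346.72, B 1413.3
Sensible, products 25→44.7 °C: 5991.9 kJ/h
Q = ΔH = -69395 kJ/h = -19.276 kW
Heat removed = 19276 W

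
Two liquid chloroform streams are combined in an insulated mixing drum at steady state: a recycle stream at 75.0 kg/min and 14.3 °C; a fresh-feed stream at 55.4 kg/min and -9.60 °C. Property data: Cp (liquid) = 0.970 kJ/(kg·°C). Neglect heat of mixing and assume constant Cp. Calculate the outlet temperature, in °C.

T_out = 4.15 °C

Adiabatic, steady state ⇒ Σ ṁᵢCp,ᵢ(T_out − Tᵢ) = 0
T_out = Σ ṁᵢCp,ᵢTᵢ / Σ ṁᵢCp,ᵢ
      = 524.44 / 126.49 = 4.1462 °C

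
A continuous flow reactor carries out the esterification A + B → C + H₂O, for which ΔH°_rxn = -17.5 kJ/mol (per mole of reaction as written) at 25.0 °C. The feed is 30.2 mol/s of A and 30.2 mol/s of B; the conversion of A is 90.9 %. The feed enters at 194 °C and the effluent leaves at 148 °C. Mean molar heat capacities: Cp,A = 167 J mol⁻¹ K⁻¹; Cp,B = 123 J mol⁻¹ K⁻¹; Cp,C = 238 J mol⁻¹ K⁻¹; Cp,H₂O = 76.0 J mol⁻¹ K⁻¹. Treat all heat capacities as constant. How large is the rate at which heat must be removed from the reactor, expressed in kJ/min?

Q_out = 48100 kJ/min

Extent of reaction ξ = 0.909 × 30.2 = 27.452 mol/s
Reaction term: ξ·ΔH°_rxn = 27.452 × -17.5 = -480.41 kJ/s
Sensible, feed 194→25 °C: -1480.1 kJ/s
Outlet flows (mol/s): A 2.7482, B 2.7482, C 27.452, H₂O 27.452
Sensible, products 25→148 °C: 1158.3 kJ/s
Q = ΔH = -802.24 kJ/s = -802.24 kW
Heat removed = 48134 kJ/min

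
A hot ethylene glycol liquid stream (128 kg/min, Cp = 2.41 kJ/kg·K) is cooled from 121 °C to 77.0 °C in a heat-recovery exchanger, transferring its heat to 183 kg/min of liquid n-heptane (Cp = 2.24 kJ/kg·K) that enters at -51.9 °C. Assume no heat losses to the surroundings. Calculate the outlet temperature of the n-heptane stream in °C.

Heat released by hot stream: Q = 128 × 2.41 × (121 − 77.0) = 13573 kJ/min
Energy balance on cold side (adiabatic exchanger): Q = ṁ_c·Cp_c·(T_c,out − T_c,in)
T_c,out = -51.9 + 13573/(183 × 2.24) = -18.788 °C

T_c,out = -18.8 °C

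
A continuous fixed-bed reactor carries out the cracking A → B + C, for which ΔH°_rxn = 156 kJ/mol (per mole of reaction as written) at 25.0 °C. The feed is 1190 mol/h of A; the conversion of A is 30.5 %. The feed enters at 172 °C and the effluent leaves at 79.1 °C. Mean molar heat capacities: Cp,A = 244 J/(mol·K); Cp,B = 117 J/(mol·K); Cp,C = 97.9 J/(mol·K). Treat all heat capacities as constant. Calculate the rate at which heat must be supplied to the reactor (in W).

Extent of reaction ξ = 0.305 × 1190 = 362.95 mol/h
Reaction term: ξ·ΔH°_rxn = 362.95 × 156 = 56620 kJ/h
Sensible, feed 172→25 °C: -42683 kJ/h
Outlet flows (mol/h): A 827.05, B 362.95, C 362.95
Sensible, products 25→79.1 °C: 15137 kJ/h
Q = ΔH = 29074 kJ/h = 8.0762 kW
Heat supplied = 8076.2 W

Q_in = 8080 W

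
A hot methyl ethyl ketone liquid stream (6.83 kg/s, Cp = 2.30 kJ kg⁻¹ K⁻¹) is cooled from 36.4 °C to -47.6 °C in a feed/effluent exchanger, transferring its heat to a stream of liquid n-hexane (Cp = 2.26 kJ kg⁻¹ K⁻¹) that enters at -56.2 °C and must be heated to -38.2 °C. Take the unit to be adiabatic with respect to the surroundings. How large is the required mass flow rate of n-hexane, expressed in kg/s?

Heat released by hot stream: Q = 6.83 × 2.30 × (36.4 − -47.6) = 1319.6 kJ/s
Energy balance on cold side (adiabatic exchanger): Q = ṁ_c·Cp_c·(T_c,out − T_c,in)
ṁ_c = 1319.6 / [2.26 × (-38.2 − -56.2)] = 32.437 kg/s

ṁ_c = 32.4 kg/s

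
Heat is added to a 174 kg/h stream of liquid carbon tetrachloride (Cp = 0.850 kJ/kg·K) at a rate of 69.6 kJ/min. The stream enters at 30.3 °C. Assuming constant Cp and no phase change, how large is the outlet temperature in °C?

T_out = 58.5 °C

Q = 69.6 kJ/min = 4176 kJ/h
ΔT = Q/(ṁ·Cp) = 4176/(174×0.850) = 28.235 K
T_out = 30.3 + 28.235 = 58.535 °C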